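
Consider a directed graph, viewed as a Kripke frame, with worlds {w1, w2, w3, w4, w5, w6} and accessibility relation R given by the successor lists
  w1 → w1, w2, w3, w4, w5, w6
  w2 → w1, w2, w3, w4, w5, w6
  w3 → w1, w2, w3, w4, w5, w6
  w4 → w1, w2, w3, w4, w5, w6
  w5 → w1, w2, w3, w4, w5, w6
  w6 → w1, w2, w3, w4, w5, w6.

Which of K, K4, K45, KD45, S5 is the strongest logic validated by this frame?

S5

Transitive (axiom 4): yes — every two-step R-path is closed by a direct edge.
Euclidean (axiom 5): yes — any two successors of a common world are R-related.
Serial (axiom D): yes — every world has a successor (e.g. w1 R w1).
Reflexive (axiom T): yes — every world is R-related to itself.
So F validates K, K4, K45, KD45, S5. The strongest is S5.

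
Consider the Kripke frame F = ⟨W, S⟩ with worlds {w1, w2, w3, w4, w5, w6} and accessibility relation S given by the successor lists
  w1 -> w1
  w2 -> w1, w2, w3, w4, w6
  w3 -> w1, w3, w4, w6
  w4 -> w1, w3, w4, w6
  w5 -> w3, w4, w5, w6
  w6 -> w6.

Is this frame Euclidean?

Euclidean: no — w2 S w1 and w2 S w3, but not w1 S w3.

No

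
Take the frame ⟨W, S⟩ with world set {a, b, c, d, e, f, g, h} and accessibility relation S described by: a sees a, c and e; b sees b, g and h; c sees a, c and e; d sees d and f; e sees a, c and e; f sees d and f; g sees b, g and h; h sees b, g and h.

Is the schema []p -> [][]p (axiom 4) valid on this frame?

By correspondence theory, 4 is valid on a frame iff S is transitive.
Transitive: yes — every two-step S-path is closed by a direct edge.

Yes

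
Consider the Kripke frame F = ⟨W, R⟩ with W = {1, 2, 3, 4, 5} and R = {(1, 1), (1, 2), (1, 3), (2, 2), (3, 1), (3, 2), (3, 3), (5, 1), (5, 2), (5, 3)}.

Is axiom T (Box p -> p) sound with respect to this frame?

Axiom T corresponds to the accessibility relation being reflexive.
Reflexive: no — 4 is not related to itself.

No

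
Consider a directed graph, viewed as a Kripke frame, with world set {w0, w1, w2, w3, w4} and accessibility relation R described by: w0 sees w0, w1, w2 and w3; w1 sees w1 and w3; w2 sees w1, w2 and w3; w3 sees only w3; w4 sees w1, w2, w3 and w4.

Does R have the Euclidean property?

Euclidean: no — w0 R w1 and w0 R w2, but not w1 R w2.

No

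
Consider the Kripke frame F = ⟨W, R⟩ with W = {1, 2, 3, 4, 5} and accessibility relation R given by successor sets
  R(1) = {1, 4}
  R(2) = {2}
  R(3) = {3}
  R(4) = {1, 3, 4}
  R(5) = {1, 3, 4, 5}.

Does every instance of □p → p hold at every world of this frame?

The schema T characterises exactly the reflexive frames.
Reflexive: yes — every world is R-related to itself.

Yes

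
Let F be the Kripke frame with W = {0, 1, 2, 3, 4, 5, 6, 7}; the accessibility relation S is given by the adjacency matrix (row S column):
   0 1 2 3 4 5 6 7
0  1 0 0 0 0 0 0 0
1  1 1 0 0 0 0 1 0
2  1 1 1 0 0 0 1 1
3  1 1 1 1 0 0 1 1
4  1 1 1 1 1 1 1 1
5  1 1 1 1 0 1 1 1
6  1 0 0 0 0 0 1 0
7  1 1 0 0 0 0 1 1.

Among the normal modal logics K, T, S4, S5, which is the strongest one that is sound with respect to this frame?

Reflexive (axiom T): yes — every world is S-related to itself.
Transitive (axiom 4): yes — every two-step S-path is closed by a direct edge.
Euclidean (axiom 5): no — 1 S 0 and 1 S 6, but not 0 S 6.
So F validates K, T, S4; S5 would additionally require S to be Euclidean. The strongest is S4.

S4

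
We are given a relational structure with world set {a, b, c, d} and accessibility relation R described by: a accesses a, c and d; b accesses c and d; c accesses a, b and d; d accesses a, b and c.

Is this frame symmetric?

Symmetric: yes — every pair in R has its reverse in R.

Yes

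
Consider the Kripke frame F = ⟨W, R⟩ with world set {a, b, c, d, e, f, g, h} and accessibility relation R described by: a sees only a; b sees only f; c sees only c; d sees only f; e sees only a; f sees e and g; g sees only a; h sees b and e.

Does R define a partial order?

Reflexive: no — b is not related to itself.
Transitive: no — b R f and f R e, but not b R e.
Antisymmetric: yes — no distinct pair is related both ways.
So R is not a partial order.

No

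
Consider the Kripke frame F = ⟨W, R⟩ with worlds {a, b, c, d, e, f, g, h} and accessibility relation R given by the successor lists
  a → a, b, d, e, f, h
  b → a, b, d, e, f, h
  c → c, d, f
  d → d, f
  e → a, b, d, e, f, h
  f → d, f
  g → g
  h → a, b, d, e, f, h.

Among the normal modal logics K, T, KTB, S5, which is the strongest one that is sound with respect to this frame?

Reflexive (axiom T): yes — every world is R-related to itself.
Symmetric (axiom B): no — a R d but not d R a.
Euclidean (axiom 5): no — a R d and a R b, but not d R b.
So F validates K, T; KTB would additionally require R to be symmetric. The strongest is T.

T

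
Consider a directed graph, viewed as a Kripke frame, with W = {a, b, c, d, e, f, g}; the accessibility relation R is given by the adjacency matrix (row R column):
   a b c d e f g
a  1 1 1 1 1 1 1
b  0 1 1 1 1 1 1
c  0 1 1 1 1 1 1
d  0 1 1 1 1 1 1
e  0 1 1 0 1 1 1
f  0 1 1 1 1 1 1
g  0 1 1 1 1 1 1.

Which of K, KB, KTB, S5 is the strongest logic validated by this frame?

Symmetric (axiom B): no — a R b but not b R a.
Reflexive (axiom T): yes — every world is R-related to itself.
Euclidean (axiom 5): no — a R e and a R d, but not e R d.
So F validates K; KB would additionally require R to be symmetric. The strongest is K.

K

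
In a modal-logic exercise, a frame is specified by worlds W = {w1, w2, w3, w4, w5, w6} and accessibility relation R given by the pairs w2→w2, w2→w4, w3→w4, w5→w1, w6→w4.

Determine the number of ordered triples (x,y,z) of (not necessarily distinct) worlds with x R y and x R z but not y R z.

Enumerating: (w2,w4,w2), (w2,w4,w4), (w3,w4,w4), (w5,w1,w1), (w6,w4,w4).

5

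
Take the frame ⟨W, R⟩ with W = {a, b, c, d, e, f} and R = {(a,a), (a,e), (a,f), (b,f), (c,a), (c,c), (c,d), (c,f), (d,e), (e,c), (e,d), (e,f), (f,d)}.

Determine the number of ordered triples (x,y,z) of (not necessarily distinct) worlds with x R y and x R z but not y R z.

Enumerating: (a,e,a), (a,e,e), (a,f,a), (a,f,e), (a,f,f), (b,f,f), (c,a,c), (c,a,d), (c,d,a), (c,d,c), (c,d,d), (c,d,f), … and 10 more.
Total: 22.

22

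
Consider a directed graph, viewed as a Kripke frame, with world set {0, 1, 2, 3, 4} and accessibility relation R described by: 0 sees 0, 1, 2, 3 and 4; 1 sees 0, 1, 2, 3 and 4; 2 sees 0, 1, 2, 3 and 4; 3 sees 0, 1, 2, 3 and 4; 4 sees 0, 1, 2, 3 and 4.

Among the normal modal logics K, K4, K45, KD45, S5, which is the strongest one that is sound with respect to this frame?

S5

Transitive (axiom 4): yes — every two-step R-path is closed by a direct edge.
Euclidean (axiom 5): yes — any two successors of a common world are R-related.
Serial (axiom D): yes — every world has a successor (e.g. 0 R 0).
Reflexive (axiom T): yes — every world is R-related to itself.
So F validates K, K4, K45, KD45, S5. The strongest is S5.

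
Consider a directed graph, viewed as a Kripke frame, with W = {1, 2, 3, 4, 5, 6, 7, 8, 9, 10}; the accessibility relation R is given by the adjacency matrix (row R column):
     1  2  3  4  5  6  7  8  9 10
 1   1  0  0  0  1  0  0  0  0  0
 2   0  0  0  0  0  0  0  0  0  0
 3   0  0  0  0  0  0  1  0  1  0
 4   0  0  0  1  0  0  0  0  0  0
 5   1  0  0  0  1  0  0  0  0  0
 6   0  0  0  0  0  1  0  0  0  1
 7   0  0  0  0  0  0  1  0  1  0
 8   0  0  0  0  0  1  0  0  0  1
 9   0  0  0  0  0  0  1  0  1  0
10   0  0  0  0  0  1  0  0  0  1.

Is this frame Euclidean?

Euclidean: yes — any two successors of a common world are R-related.

Yes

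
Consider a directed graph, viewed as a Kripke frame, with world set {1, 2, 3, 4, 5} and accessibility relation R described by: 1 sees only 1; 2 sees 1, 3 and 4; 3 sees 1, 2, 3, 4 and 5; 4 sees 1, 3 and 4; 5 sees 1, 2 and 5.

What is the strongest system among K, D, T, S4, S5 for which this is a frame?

Serial (axiom D): yes — every world has a successor (e.g. 1 R 1).
Reflexive (axiom T): no — 2 is not related to itself.
Transitive (axiom 4): no — 2 R 3 and 3 R 5, but not 2 R 5.
Euclidean (axiom 5): no — 2 R 1 and 2 R 3, but not 1 R 3.
So F validates K, D; T would additionally require R to be reflexive. The strongest is D.

D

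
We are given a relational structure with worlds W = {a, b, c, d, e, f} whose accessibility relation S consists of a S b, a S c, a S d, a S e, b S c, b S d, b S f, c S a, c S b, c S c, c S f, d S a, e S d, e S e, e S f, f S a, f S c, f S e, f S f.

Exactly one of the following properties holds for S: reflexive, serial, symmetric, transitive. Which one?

serial

Reflexive: no — a is not related to itself.
Serial: yes — every world has a successor (e.g. a S b).
Symmetric: no — a S b but not b S a.
Transitive: no — a S b and b S f, but not a S f.
Only serial holds.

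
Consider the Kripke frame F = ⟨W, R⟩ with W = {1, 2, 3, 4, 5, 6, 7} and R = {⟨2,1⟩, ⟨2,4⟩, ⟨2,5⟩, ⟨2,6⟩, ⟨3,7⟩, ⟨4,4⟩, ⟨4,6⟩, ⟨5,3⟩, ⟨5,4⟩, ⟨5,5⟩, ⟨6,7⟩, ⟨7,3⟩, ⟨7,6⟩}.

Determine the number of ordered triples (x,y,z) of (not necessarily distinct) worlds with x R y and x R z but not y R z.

Enumerating: (2,1,1), (2,1,4), (2,1,5), (2,1,6), (2,4,1), (2,4,5), (2,5,1), (2,5,6), (2,6,1), (2,6,4), (2,6,5), (2,6,6), … and 13 more.
Total: 25.

25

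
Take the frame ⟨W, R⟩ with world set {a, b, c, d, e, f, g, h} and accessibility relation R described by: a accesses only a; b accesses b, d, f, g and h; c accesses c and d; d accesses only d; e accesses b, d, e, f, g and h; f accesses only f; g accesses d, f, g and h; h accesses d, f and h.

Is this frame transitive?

Yes

Transitive: yes — every two-step R-path is closed by a direct edge.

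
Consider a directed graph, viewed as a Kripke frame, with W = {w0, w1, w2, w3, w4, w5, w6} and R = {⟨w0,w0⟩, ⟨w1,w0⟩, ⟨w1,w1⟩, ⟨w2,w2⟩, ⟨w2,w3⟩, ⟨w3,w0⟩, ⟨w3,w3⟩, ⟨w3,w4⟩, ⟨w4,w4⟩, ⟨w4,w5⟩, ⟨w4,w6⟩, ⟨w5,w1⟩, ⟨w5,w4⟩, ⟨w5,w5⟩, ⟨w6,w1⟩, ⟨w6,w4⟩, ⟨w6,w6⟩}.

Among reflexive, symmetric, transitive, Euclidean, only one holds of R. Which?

reflexive

Reflexive: yes — every world is R-related to itself.
Symmetric: no — w1 R w0 but not w0 R w1.
Transitive: no — w2 R w3 and w3 R w0, but not w2 R w0.
Euclidean: no — w3 R w0 and w3 R w4, but not w0 R w4.
Only reflexive holds.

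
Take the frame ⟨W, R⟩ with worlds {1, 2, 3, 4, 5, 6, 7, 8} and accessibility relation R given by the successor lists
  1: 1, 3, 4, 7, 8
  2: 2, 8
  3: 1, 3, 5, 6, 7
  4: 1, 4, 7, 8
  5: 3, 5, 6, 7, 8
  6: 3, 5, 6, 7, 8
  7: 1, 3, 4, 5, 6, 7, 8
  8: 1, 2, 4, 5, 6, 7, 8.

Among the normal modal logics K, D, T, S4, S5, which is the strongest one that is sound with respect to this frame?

T

Serial (axiom D): yes — every world has a successor (e.g. 1 R 1).
Reflexive (axiom T): yes — every world is R-related to itself.
Transitive (axiom 4): no — 1 R 3 and 3 R 5, but not 1 R 5.
Euclidean (axiom 5): no — 1 R 3 and 1 R 4, but not 3 R 4.
So F validates K, D, T; S4 would additionally require R to be transitive. The strongest is T.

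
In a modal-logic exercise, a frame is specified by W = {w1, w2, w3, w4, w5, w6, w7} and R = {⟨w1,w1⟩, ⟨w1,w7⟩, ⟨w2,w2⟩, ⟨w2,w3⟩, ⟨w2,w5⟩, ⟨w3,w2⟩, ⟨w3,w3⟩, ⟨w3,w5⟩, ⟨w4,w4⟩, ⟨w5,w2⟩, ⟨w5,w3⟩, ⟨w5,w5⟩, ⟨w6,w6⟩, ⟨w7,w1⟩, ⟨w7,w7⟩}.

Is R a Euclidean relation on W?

Yes

Euclidean: yes — any two successors of a common world are R-related.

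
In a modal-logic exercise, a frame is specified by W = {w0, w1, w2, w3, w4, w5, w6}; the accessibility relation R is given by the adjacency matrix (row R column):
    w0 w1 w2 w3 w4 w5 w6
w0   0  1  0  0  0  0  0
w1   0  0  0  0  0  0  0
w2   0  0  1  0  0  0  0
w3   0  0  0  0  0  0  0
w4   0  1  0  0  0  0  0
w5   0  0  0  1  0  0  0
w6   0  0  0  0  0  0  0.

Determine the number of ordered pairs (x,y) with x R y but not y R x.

3

Enumerating: (w0,w1), (w4,w1), (w5,w3).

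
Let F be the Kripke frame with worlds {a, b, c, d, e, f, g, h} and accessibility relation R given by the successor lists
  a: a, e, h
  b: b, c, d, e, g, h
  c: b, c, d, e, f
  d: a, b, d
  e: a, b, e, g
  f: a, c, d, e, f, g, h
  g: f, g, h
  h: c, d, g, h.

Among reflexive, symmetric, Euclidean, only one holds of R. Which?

Reflexive: yes — every world is R-related to itself.
Symmetric: no — a R h but not h R a.
Euclidean: no — a R e and a R h, but not e R h.
Only reflexive holds.

reflexive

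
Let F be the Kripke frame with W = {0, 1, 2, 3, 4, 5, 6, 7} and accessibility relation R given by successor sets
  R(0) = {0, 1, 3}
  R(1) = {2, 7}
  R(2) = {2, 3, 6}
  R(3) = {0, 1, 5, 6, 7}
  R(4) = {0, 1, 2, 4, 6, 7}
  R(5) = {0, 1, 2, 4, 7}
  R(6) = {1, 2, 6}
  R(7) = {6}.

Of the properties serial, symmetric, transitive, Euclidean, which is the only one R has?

Serial: yes — every world has a successor (e.g. 0 R 0).
Symmetric: no — 0 R 1 but not 1 R 0.
Transitive: no — 0 R 1 and 1 R 2, but not 0 R 2.
Euclidean: no — 0 R 1 and 0 R 3, but not 1 R 3.
Only serial holds.

serial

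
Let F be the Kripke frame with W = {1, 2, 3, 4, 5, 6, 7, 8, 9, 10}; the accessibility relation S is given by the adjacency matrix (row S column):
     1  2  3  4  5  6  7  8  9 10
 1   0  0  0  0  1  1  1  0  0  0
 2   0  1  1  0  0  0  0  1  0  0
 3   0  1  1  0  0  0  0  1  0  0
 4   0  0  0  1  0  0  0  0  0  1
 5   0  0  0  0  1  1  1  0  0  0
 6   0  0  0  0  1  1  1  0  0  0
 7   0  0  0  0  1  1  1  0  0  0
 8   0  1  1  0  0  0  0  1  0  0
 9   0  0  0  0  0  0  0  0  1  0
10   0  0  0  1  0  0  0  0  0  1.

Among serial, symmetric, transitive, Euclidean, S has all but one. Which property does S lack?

symmetric

Serial: yes — every world has a successor (e.g. 1 S 5).
Symmetric: no — 1 S 5 but not 5 S 1.
Transitive: yes — every two-step S-path is closed by a direct edge.
Euclidean: yes — any two successors of a common world are S-related.
Only symmetric fails.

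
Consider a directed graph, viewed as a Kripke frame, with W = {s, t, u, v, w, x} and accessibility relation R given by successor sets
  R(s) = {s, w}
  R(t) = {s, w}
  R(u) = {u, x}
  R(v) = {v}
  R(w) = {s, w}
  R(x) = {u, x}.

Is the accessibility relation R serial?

Yes

Serial: yes — every world has a successor (e.g. s R s).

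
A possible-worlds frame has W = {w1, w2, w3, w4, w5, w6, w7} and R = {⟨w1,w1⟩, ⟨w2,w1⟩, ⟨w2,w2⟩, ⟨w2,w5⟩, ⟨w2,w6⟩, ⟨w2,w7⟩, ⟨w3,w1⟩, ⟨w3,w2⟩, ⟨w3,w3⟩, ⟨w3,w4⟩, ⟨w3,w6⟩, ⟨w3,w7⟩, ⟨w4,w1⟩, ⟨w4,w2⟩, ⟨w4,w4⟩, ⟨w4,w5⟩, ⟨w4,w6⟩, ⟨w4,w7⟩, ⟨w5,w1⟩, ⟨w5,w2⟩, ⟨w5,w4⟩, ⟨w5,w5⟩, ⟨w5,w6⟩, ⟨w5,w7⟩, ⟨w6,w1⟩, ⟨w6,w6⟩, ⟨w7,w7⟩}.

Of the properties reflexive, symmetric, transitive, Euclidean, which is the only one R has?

Reflexive: yes — every world is R-related to itself.
Symmetric: no — w2 R w1 but not w1 R w2.
Transitive: no — w2 R w5 and w5 R w4, but not w2 R w4.
Euclidean: no — w2 R w1 and w2 R w5, but not w1 R w5.
Only reflexive holds.

reflexive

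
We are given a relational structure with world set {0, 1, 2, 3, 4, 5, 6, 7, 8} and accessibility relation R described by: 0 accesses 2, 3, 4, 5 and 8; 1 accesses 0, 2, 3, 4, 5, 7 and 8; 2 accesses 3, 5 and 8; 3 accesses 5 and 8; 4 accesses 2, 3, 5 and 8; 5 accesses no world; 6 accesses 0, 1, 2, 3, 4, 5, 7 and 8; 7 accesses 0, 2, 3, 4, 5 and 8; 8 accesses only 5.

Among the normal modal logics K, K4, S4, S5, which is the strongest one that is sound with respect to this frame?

K4

Transitive (axiom 4): yes — every two-step R-path is closed by a direct edge.
Reflexive (axiom T): no — 0 is not related to itself.
Euclidean (axiom 5): no — 0 R 2 and 0 R 4, but not 2 R 4.
So F validates K, K4; S4 would additionally require R to be reflexive. The strongest is K4.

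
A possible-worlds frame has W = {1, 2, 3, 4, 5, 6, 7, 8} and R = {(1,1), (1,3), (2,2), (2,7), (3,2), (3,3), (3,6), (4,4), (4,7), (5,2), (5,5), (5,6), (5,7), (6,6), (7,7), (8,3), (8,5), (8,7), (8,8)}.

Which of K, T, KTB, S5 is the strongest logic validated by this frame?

Reflexive (axiom T): yes — every world is R-related to itself.
Symmetric (axiom B): no — 1 R 3 but not 3 R 1.
Euclidean (axiom 5): no — 3 R 2 and 3 R 6, but not 2 R 6.
So F validates K, T; KTB would additionally require R to be symmetric. The strongest is T.

T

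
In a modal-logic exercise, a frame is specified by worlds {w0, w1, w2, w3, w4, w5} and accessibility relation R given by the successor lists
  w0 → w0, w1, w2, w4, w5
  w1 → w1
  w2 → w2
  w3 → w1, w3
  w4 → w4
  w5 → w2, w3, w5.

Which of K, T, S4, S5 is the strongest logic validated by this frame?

T

Reflexive (axiom T): yes — every world is R-related to itself.
Transitive (axiom 4): no — w0 R w5 and w5 R w3, but not w0 R w3.
Euclidean (axiom 5): no — w0 R w1 and w0 R w2, but not w1 R w2.
So F validates K, T; S4 would additionally require R to be transitive. The strongest is T.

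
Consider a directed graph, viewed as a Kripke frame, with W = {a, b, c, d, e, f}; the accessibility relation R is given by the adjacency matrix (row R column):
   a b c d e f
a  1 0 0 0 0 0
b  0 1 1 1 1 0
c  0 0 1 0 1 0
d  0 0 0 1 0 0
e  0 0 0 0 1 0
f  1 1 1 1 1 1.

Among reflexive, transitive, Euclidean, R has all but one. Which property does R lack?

Euclidean

Reflexive: yes — every world is R-related to itself.
Transitive: yes — every two-step R-path is closed by a direct edge.
Euclidean: no — b R c and b R d, but not c R d.
Only Euclidean fails.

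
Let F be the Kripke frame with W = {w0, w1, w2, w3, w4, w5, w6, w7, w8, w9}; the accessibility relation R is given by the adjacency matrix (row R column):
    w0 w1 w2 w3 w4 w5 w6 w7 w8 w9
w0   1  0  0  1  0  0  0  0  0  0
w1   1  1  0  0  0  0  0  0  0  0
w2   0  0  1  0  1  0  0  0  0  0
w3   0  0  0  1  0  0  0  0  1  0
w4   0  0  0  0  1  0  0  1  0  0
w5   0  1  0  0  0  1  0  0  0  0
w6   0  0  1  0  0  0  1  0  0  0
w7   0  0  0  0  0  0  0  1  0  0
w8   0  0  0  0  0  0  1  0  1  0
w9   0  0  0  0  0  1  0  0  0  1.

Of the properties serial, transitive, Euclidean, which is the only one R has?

Serial: yes — every world has a successor (e.g. w0 R w0).
Transitive: no — w0 R w3 and w3 R w8, but not w0 R w8.
Euclidean: no — w0 R w3 and w0 R w0, but not w3 R w0.
Only serial holds.

serial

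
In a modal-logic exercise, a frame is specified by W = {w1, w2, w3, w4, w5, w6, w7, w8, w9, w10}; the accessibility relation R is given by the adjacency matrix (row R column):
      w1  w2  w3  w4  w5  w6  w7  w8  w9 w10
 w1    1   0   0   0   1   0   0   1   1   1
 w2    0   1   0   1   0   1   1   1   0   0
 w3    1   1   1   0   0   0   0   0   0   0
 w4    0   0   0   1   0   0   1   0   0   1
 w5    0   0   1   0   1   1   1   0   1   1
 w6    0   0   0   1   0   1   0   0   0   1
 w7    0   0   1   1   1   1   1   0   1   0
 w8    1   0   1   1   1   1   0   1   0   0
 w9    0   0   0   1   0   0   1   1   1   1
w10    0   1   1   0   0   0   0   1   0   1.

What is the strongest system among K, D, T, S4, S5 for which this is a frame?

T

Serial (axiom D): yes — every world has a successor (e.g. w1 R w1).
Reflexive (axiom T): yes — every world is R-related to itself.
Transitive (axiom 4): no — w1 R w10 and w10 R w2, but not w1 R w2.
Euclidean (axiom 5): no — w1 R w10 and w1 R w5, but not w10 R w5.
So F validates K, D, T; S4 would additionally require R to be transitive. The strongest is T.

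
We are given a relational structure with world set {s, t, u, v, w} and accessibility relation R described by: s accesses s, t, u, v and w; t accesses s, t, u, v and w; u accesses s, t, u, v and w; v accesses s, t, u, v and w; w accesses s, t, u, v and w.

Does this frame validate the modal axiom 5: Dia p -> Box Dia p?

Yes

The schema 5 characterises exactly the Euclidean frames.
Euclidean: yes — any two successors of a common world are R-related.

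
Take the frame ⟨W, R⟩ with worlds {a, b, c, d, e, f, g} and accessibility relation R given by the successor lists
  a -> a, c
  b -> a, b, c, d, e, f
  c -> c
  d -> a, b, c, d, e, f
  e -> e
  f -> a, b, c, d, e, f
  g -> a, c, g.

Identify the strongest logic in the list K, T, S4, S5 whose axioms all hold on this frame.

Reflexive (axiom T): yes — every world is R-related to itself.
Transitive (axiom 4): yes — every two-step R-path is closed by a direct edge.
Euclidean (axiom 5): no — b R a and b R d, but not a R d.
So F validates K, T, S4; S5 would additionally require R to be Euclidean. The strongest is S4.

S4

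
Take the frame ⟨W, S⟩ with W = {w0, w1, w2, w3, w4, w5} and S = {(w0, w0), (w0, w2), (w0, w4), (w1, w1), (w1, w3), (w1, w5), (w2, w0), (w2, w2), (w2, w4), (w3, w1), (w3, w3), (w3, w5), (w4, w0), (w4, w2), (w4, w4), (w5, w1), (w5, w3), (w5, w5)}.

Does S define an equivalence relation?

Reflexive: yes — every world is S-related to itself.
Symmetric: yes — every pair in S has its reverse in S.
Transitive: yes — every two-step S-path is closed by a direct edge.
So S is an equivalence relation.

Yes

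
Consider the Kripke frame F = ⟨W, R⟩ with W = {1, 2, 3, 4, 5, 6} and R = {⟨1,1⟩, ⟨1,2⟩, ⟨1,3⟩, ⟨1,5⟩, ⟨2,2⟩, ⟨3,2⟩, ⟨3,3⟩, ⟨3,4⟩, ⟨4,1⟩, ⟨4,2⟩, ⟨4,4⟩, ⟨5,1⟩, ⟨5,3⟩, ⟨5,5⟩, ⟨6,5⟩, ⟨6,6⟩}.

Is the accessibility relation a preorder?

Reflexive: yes — every world is R-related to itself.
Transitive: no — 1 R 3 and 3 R 4, but not 1 R 4.
So R is not a preorder.

No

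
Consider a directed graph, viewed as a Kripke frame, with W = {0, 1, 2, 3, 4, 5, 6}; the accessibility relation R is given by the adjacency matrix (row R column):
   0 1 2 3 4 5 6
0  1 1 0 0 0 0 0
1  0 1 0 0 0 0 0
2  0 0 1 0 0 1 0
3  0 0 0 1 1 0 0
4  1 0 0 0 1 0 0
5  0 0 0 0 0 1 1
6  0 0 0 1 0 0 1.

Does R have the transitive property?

No

Transitive: no — 2 R 5 and 5 R 6, but not 2 R 6.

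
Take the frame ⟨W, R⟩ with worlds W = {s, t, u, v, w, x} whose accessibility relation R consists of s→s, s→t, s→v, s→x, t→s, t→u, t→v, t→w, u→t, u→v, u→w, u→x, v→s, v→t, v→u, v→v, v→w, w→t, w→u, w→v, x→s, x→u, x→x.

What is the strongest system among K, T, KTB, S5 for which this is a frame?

Reflexive (axiom T): no — t is not related to itself.
Symmetric (axiom B): yes — every pair in R has its reverse in R.
Euclidean (axiom 5): no — s R t and s R x, but not t R x.
So F validates K; T would additionally require R to be reflexive. The strongest is K.

K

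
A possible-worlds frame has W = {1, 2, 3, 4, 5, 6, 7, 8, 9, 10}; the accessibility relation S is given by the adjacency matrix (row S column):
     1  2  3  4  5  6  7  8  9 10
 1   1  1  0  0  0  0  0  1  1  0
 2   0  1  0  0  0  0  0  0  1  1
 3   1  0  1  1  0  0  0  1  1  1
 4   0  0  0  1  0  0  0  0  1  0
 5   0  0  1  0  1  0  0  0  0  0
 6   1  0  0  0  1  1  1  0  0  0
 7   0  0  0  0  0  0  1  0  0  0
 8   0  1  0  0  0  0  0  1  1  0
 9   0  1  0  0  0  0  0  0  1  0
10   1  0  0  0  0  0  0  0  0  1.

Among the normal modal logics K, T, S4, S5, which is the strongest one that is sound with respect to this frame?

Reflexive (axiom T): yes — every world is S-related to itself.
Transitive (axiom 4): no — 1 S 2 and 2 S 10, but not 1 S 10.
Euclidean (axiom 5): no — 1 S 2 and 1 S 8, but not 2 S 8.
So F validates K, T; S4 would additionally require S to be transitive. The strongest is T.

T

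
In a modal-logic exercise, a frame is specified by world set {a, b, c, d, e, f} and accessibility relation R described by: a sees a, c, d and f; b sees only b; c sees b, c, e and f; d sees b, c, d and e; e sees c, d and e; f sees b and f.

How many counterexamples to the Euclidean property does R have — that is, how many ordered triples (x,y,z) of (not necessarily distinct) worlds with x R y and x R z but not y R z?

21

Enumerating: (a,c,a), (a,c,d), (a,d,a), (a,d,f), (a,f,a), (a,f,c), (a,f,d), (c,b,c), (c,b,e), (c,b,f), (c,e,b), (c,e,f), … and 9 more.
Total: 21.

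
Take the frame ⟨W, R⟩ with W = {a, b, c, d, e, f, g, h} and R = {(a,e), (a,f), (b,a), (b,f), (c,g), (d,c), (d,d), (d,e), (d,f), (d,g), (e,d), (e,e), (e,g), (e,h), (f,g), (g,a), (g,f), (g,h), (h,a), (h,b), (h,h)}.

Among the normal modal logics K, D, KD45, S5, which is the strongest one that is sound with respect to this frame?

Serial (axiom D): yes — every world has a successor (e.g. a R e).
Euclidean (axiom 5): no — a R e and a R f, but not e R f.
Transitive (axiom 4): no — a R e and e R d, but not a R d.
Reflexive (axiom T): no — a is not related to itself.
So F validates K, D; KD45 would additionally require R to be Euclidean and transitive. The strongest is D.

D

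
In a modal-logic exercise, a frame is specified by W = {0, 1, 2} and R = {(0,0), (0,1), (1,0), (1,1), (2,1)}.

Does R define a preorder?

Reflexive: no — 2 is not related to itself.
Transitive: no — 2 R 1 and 1 R 0, but not 2 R 0.
So R is not a preorder.

No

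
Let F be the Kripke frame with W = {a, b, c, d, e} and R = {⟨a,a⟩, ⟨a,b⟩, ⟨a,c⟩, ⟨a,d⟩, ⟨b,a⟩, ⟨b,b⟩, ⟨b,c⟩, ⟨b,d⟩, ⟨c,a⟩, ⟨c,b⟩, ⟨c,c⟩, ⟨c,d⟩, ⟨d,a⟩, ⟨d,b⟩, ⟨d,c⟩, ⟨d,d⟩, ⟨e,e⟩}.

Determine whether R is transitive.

Transitive: yes — every two-step R-path is closed by a direct edge.

Yes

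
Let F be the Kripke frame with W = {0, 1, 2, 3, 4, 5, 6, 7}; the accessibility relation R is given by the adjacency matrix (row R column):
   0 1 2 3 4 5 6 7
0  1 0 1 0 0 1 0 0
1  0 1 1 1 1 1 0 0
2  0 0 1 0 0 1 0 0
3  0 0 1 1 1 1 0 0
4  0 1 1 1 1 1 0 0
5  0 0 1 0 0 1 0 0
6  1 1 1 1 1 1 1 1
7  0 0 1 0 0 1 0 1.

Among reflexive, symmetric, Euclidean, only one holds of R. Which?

reflexive

Reflexive: yes — every world is R-related to itself.
Symmetric: no — 0 R 2 but not 2 R 0.
Euclidean: no — 1 R 2 and 1 R 3, but not 2 R 3.
Only reflexive holds.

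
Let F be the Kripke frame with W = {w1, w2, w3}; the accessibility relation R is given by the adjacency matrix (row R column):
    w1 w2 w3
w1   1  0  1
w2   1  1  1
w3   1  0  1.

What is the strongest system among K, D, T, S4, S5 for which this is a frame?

Serial (axiom D): yes — every world has a successor (e.g. w1 R w1).
Reflexive (axiom T): yes — every world is R-related to itself.
Transitive (axiom 4): yes — every two-step R-path is closed by a direct edge.
Euclidean (axiom 5): no — w2 R w1 and w2 R w2, but not w1 R w2.
So F validates K, D, T, S4; S5 would additionally require R to be Euclidean. The strongest is S4.

S4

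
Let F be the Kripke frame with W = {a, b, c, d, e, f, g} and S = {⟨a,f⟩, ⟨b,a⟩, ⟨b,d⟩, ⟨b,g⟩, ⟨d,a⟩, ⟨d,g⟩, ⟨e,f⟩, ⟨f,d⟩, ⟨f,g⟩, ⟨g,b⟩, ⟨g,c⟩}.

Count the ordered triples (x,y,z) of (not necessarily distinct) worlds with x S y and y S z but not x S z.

Enumerating: (a,f,d), (a,f,g), (b,a,f), (b,g,b), (b,g,c), (d,a,f), (d,g,b), (d,g,c), (e,f,d), (e,f,g), (f,d,a), (f,g,b), (f,g,c), (g,b,a), (g,b,d), (g,b,g).

16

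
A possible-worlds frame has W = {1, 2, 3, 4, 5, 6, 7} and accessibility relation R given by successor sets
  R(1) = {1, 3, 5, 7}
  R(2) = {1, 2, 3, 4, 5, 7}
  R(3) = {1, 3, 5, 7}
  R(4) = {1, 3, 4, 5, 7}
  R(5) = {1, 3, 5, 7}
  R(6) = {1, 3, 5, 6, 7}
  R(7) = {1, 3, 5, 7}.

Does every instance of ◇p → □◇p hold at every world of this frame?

No

Axiom 5 corresponds to the accessibility relation being Euclidean.
Euclidean: no — 2 R 1 and 2 R 4, but not 1 R 4.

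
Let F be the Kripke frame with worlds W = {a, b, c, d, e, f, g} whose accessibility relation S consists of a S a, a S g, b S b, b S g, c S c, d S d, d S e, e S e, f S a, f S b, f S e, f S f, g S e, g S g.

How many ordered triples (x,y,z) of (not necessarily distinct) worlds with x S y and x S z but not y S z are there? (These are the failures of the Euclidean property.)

Enumerating: (a,g,a), (b,g,b), (d,e,d), (f,a,b), (f,a,e), (f,a,f), (f,b,a), (f,b,e), (f,b,f), (f,e,a), (f,e,b), (f,e,f), (g,e,g).

13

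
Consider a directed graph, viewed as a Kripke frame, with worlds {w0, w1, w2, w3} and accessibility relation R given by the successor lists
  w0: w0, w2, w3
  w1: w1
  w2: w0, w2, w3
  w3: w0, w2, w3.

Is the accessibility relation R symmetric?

Yes

Symmetric: yes — every pair in R has its reverse in R.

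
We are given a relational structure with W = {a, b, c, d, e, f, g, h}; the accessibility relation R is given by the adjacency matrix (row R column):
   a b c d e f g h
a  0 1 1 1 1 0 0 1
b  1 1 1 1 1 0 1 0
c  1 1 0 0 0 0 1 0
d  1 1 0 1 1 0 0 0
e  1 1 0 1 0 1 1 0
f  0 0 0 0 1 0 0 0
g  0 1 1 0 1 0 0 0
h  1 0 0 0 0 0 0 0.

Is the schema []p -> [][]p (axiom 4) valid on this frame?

By correspondence theory, 4 is valid on a frame iff R is transitive.
Transitive: no — a R b and b R g, but not a R g.

No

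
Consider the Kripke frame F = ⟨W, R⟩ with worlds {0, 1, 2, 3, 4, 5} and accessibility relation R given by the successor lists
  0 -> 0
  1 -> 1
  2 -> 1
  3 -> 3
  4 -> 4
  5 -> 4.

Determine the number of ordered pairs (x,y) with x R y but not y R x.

2

Enumerating: (2,1), (5,4).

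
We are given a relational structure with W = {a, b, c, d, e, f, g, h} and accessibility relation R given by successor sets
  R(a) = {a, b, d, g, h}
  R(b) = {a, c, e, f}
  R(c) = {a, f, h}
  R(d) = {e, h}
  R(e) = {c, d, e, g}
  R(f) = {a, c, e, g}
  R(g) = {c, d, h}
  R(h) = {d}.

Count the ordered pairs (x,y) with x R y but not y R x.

16

Enumerating: (a,d), (a,g), (a,h), (b,c), (b,e), (b,f), (c,a), (c,h), (e,c), (e,g), (f,a), (f,e), (f,g), (g,c), (g,d), (g,h).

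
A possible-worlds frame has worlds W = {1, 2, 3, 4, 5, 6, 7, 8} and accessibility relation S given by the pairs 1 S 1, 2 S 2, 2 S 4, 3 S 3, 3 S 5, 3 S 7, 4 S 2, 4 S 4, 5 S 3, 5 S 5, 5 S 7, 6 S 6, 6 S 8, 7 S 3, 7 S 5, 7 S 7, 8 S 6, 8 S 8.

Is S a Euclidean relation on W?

Euclidean: yes — any two successors of a common world are S-related.

Yes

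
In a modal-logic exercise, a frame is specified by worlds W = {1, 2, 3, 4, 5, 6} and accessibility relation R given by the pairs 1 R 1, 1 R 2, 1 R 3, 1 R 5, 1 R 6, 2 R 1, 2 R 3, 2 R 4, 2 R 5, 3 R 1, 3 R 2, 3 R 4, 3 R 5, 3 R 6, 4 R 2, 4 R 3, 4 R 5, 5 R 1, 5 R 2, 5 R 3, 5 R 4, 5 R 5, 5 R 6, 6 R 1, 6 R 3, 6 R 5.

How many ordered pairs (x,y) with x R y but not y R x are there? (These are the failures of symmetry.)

R is symmetric; there are no such tuples.

0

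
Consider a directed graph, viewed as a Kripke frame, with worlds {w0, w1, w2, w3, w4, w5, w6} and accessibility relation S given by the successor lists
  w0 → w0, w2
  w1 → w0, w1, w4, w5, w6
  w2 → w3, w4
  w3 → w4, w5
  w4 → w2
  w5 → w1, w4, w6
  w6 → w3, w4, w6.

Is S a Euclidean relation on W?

Euclidean: no — w1 S w0 and w1 S w4, but not w0 S w4.

No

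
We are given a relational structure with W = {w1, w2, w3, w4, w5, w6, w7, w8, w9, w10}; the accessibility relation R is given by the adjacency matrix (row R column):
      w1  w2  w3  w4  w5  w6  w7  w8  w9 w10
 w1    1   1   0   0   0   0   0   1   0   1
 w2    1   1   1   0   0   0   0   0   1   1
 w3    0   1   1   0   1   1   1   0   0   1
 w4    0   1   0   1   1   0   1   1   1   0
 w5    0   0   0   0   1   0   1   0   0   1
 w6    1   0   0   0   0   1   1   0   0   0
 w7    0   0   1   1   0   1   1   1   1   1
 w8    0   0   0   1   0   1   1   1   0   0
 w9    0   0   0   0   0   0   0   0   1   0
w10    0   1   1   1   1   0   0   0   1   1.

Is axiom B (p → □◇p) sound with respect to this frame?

The schema B characterises exactly the symmetric frames.
Symmetric: no — w1 R w10 but not w10 R w1.

No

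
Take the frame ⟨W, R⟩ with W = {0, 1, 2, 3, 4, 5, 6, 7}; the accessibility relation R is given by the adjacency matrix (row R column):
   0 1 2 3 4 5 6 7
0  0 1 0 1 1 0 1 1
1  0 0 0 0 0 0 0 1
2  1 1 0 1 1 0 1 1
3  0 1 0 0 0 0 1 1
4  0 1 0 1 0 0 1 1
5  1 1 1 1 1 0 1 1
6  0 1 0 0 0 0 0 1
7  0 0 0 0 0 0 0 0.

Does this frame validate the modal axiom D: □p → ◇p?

Axiom D corresponds to the accessibility relation being serial.
Serial: no — 7 has no R-successor.

No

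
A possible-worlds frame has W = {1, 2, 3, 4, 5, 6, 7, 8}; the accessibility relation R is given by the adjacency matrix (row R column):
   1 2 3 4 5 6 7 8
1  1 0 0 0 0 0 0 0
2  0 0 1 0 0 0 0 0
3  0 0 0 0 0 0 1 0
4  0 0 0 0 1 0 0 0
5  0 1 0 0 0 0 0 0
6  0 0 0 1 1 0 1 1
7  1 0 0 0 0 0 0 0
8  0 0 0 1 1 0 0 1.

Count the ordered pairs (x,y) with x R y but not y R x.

Enumerating: (2,3), (3,7), (4,5), (5,2), (6,4), (6,5), (6,7), (6,8), (7,1), (8,4), (8,5).

11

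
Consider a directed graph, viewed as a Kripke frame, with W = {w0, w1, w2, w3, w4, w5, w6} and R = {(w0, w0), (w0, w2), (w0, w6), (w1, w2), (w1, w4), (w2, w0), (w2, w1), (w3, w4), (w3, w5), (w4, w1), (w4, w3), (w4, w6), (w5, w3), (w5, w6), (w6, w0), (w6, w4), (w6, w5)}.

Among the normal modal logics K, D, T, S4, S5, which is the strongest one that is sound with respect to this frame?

Serial (axiom D): yes — every world has a successor (e.g. w0 R w0).
Reflexive (axiom T): no — w1 is not related to itself.
Transitive (axiom 4): no — w0 R w2 and w2 R w1, but not w0 R w1.
Euclidean (axiom 5): no — w0 R w2 and w0 R w6, but not w2 R w6.
So F validates K, D; T would additionally require R to be reflexive. The strongest is D.

D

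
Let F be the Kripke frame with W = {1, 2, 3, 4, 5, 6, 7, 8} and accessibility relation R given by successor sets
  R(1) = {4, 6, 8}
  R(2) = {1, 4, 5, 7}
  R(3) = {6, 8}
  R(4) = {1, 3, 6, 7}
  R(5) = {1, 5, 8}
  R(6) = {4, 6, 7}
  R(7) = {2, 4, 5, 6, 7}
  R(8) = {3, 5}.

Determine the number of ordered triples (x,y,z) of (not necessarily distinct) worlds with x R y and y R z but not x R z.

Enumerating: (1,4,1), (1,4,3), (1,4,7), (1,6,7), (1,8,3), (1,8,5), (2,1,6), (2,1,8), (2,4,3), (2,4,6), (2,5,8), (2,7,2), … and 28 more.
Total: 40.

40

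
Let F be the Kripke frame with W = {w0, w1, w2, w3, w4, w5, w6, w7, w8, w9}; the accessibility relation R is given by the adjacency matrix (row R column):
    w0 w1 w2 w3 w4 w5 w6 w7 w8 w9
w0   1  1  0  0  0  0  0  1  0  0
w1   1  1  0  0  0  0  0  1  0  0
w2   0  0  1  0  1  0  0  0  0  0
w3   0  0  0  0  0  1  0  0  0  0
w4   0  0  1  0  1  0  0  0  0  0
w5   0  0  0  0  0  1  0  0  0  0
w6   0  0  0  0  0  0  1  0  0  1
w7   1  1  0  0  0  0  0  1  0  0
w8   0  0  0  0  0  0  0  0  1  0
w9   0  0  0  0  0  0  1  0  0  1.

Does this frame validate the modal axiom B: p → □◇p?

Axiom B corresponds to the accessibility relation being symmetric.
Symmetric: no — w3 R w5 but not w5 R w3.

No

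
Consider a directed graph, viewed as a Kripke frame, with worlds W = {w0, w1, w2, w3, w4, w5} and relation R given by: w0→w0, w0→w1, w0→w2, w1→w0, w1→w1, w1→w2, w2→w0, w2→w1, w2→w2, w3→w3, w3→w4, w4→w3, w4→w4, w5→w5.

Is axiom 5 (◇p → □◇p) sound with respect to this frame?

Yes

Axiom 5 corresponds to the accessibility relation being Euclidean.
Euclidean: yes — any two successors of a common world are R-related.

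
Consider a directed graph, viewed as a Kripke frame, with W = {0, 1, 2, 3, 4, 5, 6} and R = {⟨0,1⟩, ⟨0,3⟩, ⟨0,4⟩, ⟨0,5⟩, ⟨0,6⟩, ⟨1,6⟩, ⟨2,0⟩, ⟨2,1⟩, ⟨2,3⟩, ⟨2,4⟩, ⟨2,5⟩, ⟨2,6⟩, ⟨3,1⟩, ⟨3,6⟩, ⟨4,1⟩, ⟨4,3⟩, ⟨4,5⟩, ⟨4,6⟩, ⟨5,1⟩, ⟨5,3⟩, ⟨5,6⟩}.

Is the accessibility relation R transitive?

Yes

Transitive: yes — every two-step R-path is closed by a direct edge.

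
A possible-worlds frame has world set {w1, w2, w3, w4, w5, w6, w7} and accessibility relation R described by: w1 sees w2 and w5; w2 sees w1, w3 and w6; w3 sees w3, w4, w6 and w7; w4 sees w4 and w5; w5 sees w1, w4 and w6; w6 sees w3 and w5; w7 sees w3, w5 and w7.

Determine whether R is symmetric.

Symmetric: no — w2 R w3 but not w3 R w2.

No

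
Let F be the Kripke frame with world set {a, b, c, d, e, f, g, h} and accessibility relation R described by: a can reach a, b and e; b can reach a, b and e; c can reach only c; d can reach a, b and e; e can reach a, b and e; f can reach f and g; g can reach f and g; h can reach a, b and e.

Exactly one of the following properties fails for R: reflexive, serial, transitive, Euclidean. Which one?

Reflexive: no — d is not related to itself.
Serial: yes — every world has a successor (e.g. a R a).
Transitive: yes — every two-step R-path is closed by a direct edge.
Euclidean: yes — any two successors of a common world are R-related.
Only reflexive fails.

reflexive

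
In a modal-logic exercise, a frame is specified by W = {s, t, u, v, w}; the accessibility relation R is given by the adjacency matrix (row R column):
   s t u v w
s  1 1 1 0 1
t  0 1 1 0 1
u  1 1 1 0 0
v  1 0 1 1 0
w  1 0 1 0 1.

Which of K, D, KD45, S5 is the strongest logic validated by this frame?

Serial (axiom D): yes — every world has a successor (e.g. s R s).
Euclidean (axiom 5): no — s R u and s R w, but not u R w.
Transitive (axiom 4): no — t R u and u R s, but not t R s.
Reflexive (axiom T): yes — every world is R-related to itself.
So F validates K, D; KD45 would additionally require R to be Euclidean and transitive. The strongest is D.

D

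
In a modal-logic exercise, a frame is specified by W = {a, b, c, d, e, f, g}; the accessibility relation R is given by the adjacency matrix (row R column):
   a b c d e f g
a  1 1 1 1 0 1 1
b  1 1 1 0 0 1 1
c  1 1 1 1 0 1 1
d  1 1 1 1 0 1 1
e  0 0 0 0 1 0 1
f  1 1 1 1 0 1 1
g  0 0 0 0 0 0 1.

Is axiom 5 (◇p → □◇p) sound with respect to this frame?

The schema 5 characterises exactly the Euclidean frames.
Euclidean: no — a R b and a R d, but not b R d.

No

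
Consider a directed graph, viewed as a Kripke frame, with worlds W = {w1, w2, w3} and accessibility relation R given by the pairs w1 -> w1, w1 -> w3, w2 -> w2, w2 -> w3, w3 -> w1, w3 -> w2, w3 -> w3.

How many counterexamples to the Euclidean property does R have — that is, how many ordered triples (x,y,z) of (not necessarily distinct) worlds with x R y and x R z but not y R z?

Enumerating: (w3,w1,w2), (w3,w2,w1).

2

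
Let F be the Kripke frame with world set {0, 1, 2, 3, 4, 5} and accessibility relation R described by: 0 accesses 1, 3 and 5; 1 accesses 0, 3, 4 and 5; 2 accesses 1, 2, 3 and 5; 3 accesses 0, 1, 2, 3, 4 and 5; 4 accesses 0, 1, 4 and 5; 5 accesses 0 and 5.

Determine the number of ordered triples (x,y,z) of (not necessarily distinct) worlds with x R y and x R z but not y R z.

Enumerating: (0,1,1), (0,5,1), (0,5,3), (1,0,0), (1,0,4), (1,4,3), (1,5,3), (1,5,4), (2,1,1), (2,1,2), (2,5,1), (2,5,2), … and 20 more.
Total: 32.

32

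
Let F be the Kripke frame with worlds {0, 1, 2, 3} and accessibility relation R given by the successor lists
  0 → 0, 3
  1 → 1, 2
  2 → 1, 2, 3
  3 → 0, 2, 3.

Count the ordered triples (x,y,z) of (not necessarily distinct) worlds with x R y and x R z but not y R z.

4

Enumerating: (2,1,3), (2,3,1), (3,0,2), (3,2,0).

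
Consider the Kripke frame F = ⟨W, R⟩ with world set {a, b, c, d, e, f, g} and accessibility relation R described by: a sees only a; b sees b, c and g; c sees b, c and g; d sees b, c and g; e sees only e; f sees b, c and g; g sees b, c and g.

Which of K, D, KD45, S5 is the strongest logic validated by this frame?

Serial (axiom D): yes — every world has a successor (e.g. a R a).
Euclidean (axiom 5): yes — any two successors of a common world are R-related.
Transitive (axiom 4): yes — every two-step R-path is closed by a direct edge.
Reflexive (axiom T): no — d is not related to itself.
So F validates K, D, KD45; S5 would additionally require R to be reflexive. The strongest is KD45.

KD45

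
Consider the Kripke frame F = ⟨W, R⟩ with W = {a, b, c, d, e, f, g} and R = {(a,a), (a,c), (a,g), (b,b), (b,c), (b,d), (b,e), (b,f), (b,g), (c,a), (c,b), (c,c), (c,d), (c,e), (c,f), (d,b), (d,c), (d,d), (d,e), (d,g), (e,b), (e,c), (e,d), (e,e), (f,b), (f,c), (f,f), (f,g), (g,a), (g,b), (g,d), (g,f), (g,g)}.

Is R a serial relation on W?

Yes

Serial: yes — every world has a successor (e.g. a R a).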